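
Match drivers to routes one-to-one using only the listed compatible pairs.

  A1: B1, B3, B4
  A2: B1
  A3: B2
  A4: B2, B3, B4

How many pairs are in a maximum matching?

4

Unit-capacity flow: source→left, listed edges, right→sink; max matching = max flow.
Augmenting path A1→B1 (+1); matched 1.
Augmenting path A3→B2 (+1); matched 2.
Augmenting path A4→B3 (+1); matched 3.
Augmenting path A2→B1→A1→B4 (+1); matched 4.
No augmenting path remains; maximum matching = 4.
König certificate: {A1, A2, A3, A4} is a vertex cover of size 4 (every listed pair touches it), so no matching can be larger.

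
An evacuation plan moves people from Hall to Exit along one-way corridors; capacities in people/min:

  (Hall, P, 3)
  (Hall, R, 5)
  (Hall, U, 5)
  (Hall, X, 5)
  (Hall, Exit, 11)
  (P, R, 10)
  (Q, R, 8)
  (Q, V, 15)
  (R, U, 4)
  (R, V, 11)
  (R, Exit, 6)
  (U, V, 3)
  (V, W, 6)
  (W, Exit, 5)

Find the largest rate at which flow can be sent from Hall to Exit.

22

Augment Hall→Exit: bottleneck 11, flow now 11.
Augment Hall→R→Exit: bottleneck 5, flow now 16.
Augment Hall→P→R→Exit: bottleneck 1, flow now 17.
Augment Hall→U→V→W→Exit: bottleneck 3, flow now 20.
Augment Hall→P→R→V→W→Exit: bottleneck 2, flow now 22.
No augmenting path remains; maximum flow = 22.
In the residual graph, reachable from Hall: {Hall, U, X}.
Min-cut edges: Hall→P (3), Hall→R (5), Hall→Exit (11), U→V (3); capacity 3 + 5 + 11 + 3 = 22.
This cut is saturated, so no flow can exceed 22.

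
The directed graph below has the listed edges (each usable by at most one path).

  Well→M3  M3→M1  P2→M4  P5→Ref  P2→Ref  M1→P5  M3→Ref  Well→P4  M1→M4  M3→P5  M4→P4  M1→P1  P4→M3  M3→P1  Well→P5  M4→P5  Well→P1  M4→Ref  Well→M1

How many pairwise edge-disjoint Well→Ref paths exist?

3

Assign every edge capacity 1; by Menger, the answer equals the max flow.
Path Well→M3→Ref (+1); total 1.
Path Well→P5→Ref (+1); total 2.
Path Well→M1→M4→Ref (+1); total 3.
No residual Well→Ref path; max flow = 3.
Certifying cut of size 3: {M1→M4, M3→Ref, P5→Ref}.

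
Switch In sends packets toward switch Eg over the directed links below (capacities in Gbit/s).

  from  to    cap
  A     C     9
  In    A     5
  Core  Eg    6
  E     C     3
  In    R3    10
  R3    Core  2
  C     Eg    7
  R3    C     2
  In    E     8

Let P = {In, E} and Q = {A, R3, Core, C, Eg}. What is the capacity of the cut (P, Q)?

Edges leaving {In, E}: In→A (5), In→R3 (10), E→C (3).
Cut capacity = 5 + 10 + 3 = 18.

18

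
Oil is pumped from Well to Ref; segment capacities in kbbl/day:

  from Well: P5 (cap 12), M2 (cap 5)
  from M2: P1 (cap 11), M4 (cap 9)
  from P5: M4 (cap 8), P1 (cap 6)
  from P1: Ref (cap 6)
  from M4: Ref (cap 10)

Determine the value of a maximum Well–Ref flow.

Augment Well→M2→P1→Ref: bottleneck 5, flow now 5.
Augment Well→P5→P1→Ref: bottleneck 1, flow now 6.
Augment Well→P5→M4→Ref: bottleneck 8, flow now 14.
Augment Well→P5→P1→M2→M4→Ref: bottleneck 2, flow now 16. (uses reverse residual edge)
No augmenting path remains; maximum flow = 16.
In the residual graph, reachable from Well: {Well, M2, P5, P1, M4}.
Min-cut edges: P1→Ref (6), M4→Ref (10); capacity 6 + 10 = 16.
This cut is saturated, so no flow can exceed 16.

16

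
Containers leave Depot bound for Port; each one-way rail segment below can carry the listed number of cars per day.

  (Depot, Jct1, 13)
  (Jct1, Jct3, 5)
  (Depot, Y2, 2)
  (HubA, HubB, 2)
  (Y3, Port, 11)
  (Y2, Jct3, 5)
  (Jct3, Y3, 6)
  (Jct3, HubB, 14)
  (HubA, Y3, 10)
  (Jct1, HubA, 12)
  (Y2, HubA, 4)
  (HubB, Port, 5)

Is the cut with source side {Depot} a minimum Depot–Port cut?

Given cut capacity: 13 + 2 = 15.
Augment Depot→Jct1→Jct3→HubB→Port: bottleneck 5, flow now 5.
Augment Depot→Jct1→HubA→Y3→Port: bottleneck 8, flow now 13.
Augment Depot→Y2→Jct3→Y3→Port: bottleneck 2, flow now 15.
No augmenting path remains; maximum flow = 15.
Cut capacity 15 equals the max flow, so it is a minimum cut.

Yes — it is a minimum cut (capacity 15).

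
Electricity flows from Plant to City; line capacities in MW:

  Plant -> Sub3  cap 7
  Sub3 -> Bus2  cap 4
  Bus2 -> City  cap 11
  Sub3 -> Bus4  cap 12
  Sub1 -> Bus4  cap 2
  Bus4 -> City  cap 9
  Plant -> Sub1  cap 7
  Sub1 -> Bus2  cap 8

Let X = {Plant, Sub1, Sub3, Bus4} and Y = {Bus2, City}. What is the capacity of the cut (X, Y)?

21

Edges leaving {Plant, Sub1, Sub3, Bus4}: Sub1→Bus2 (8), Sub3→Bus2 (4), Bus4→City (9).
Cut capacity = 8 + 4 + 9 = 21.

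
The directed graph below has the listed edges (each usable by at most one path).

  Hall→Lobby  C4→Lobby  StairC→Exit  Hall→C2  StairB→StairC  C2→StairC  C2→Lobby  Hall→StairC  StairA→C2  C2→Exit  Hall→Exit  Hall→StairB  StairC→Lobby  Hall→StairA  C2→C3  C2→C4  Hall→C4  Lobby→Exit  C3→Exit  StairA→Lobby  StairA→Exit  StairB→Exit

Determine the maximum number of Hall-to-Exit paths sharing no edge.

6

Assign every edge capacity 1; by Menger, the answer equals the max flow.
Path Hall→Exit (+1); total 1.
Path Hall→StairB→Exit (+1); total 2.
Path Hall→C2→Exit (+1); total 3.
Path Hall→StairA→Exit (+1); total 4.
Path Hall→StairC→Exit (+1); total 5.
Path Hall→Lobby→Exit (+1); total 6.
No residual Hall→Exit path; max flow = 6.
Certifying cut of size 6: {Hall→C2, Hall→Exit, Hall→StairA, Hall→StairB, Hall→StairC, Lobby→Exit}.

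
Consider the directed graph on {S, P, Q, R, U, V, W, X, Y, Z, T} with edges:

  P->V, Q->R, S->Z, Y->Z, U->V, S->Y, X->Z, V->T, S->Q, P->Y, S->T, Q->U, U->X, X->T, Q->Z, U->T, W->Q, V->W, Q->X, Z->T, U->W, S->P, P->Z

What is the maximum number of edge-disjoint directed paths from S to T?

Assign every edge capacity 1; by Menger, the answer equals the max flow.
Path S→T (+1); total 1.
Path S→Z→T (+1); total 2.
Path S→P→V→T (+1); total 3.
Path S→Q→U→T (+1); total 4.
No residual S→T path; max flow = 4.
Certifying cut of size 4: {S→P, S→Q, S→T, Z→T}.

4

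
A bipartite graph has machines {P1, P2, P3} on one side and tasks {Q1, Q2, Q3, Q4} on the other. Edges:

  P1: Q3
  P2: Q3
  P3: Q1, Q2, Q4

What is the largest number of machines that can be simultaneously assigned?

2

Unit-capacity flow: source→left, listed edges, right→sink; max matching = max flow.
Augmenting path P1→Q3 (+1); matched 1.
Augmenting path P3→Q1 (+1); matched 2.
No augmenting path remains; maximum matching = 2.
König certificate: {P3, Q3} is a vertex cover of size 2 (every listed pair touches it), so no matching can be larger.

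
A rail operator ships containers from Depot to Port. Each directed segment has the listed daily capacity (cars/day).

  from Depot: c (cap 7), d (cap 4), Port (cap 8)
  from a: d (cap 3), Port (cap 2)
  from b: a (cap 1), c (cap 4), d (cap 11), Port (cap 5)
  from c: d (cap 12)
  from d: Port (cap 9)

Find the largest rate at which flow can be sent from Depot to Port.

Augment Depot→Port: bottleneck 8, flow now 8.
Augment Depot→d→Port: bottleneck 4, flow now 12.
Augment Depot→c→d→Port: bottleneck 5, flow now 17.
No augmenting path remains; maximum flow = 17.
In the residual graph, reachable from Depot: {Depot, c, d}.
Min-cut edges: Depot→Port (8), d→Port (9); capacity 8 + 9 = 17.
This cut is saturated, so no flow can exceed 17.

17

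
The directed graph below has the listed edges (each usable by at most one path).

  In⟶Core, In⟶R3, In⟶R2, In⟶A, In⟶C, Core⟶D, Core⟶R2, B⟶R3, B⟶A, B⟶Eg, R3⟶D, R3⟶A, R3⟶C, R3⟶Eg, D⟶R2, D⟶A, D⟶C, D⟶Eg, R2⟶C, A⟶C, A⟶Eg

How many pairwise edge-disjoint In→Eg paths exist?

3

Assign every edge capacity 1; by Menger, the answer equals the max flow.
Path In→R3→Eg (+1); total 1.
Path In→A→Eg (+1); total 2.
Path In→Core→D→Eg (+1); total 3.
No residual In→Eg path; max flow = 3.
Certifying cut of size 3: {In→A, In→Core, In→R3}.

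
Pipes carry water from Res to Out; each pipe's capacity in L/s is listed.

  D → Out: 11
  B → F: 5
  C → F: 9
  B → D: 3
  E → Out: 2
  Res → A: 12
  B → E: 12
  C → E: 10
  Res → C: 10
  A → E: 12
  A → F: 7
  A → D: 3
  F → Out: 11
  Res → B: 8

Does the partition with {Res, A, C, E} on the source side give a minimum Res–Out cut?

Given cut capacity: 8 + 3 + 7 + 9 + 2 = 29.
Augment Res→A→D→Out: bottleneck 3, flow now 3.
Augment Res→A→E→Out: bottleneck 2, flow now 5.
Augment Res→A→F→Out: bottleneck 7, flow now 12.
Augment Res→B→D→Out: bottleneck 3, flow now 15.
Augment Res→B→F→Out: bottleneck 4, flow now 19.
No augmenting path remains; maximum flow = 19.
In the residual graph, reachable from Res: {Res, A, B, C, E, F}.
Min-cut edges: A→D (3), B→D (3), E→Out (2), F→Out (11); capacity 3 + 3 + 2 + 11 = 19.
Cut capacity 29 exceeds the max flow 19, so it is not minimum.

No — its capacity is 29, but the minimum cut has capacity 19.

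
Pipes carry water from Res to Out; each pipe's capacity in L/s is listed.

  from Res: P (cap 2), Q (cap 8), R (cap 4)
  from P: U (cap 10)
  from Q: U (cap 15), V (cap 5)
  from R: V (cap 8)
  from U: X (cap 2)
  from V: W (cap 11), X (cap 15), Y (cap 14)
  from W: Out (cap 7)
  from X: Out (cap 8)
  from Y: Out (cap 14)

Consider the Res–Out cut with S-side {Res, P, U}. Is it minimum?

Given cut capacity: 8 + 4 + 2 = 14.
Augment Res→P→U→X→Out: bottleneck 2, flow now 2.
Augment Res→Q→V→W→Out: bottleneck 5, flow now 7.
Augment Res→R→V→W→Out: bottleneck 2, flow now 9.
Augment Res→R→V→X→Out: bottleneck 2, flow now 11.
No augmenting path remains; maximum flow = 11.
In the residual graph, reachable from Res: {Res, P, Q, U}.
Min-cut edges: Res→R (4), Q→V (5), U→X (2); capacity 4 + 5 + 2 = 11.
Cut capacity 14 exceeds the max flow 11, so it is not minimum.

No — its capacity is 14, but the minimum cut has capacity 11.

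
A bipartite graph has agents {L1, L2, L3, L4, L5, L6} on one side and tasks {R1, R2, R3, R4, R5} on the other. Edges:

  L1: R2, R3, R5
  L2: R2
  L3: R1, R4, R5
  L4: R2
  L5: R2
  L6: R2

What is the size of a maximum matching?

3

Unit-capacity flow: source→left, listed edges, right→sink; max matching = max flow.
Augmenting path L1→R2 (+1); matched 1.
Augmenting path L3→R1 (+1); matched 2.
Augmenting path L2→R2→L1→R3 (+1); matched 3.
No augmenting path remains; maximum matching = 3.
König certificate: {L1, L3, R2} is a vertex cover of size 3 (every listed pair touches it), so no matching can be larger.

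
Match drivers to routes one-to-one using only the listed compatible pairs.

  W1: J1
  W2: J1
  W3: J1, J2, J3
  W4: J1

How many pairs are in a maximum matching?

Unit-capacity flow: source→left, listed edges, right→sink; max matching = max flow.
Augmenting path W1→J1 (+1); matched 1.
Augmenting path W3→J2 (+1); matched 2.
No augmenting path remains; maximum matching = 2.
König certificate: {W3, J1} is a vertex cover of size 2 (every listed pair touches it), so no matching can be larger.

2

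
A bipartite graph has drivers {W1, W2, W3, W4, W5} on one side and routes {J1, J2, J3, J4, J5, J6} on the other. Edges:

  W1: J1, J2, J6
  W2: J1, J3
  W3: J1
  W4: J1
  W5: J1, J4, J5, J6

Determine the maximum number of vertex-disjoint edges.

Unit-capacity flow: source→left, listed edges, right→sink; max matching = max flow.
Augmenting path W1→J1 (+1); matched 1.
Augmenting path W2→J3 (+1); matched 2.
Augmenting path W5→J4 (+1); matched 3.
Augmenting path W3→J1→W1→J2 (+1); matched 4.
No augmenting path remains; maximum matching = 4.
König certificate: {W1, W2, W5, J1} is a vertex cover of size 4 (every listed pair touches it), so no matching can be larger.

4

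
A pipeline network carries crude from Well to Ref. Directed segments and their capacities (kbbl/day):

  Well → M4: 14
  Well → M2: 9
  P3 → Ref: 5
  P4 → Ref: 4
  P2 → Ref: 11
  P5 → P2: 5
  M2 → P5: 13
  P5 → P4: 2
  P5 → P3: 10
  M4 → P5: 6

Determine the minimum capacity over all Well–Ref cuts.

Augment Well→M4→P5→P2→Ref: bottleneck 5, flow now 5.
Augment Well→M4→P5→P4→Ref: bottleneck 1, flow now 6.
Augment Well→M2→P5→P4→Ref: bottleneck 1, flow now 7.
Augment Well→M2→P5→P3→Ref: bottleneck 5, flow now 12.
No augmenting path remains; maximum flow = 12.
By max-flow min-cut, the minimum cut capacity equals the max flow.
In the residual graph, reachable from Well: {Well, M4, M2, P5, P3}.
Min-cut edges: P5→P2 (5), P5→P4 (2), P3→Ref (5); capacity 5 + 2 + 5 = 12.

12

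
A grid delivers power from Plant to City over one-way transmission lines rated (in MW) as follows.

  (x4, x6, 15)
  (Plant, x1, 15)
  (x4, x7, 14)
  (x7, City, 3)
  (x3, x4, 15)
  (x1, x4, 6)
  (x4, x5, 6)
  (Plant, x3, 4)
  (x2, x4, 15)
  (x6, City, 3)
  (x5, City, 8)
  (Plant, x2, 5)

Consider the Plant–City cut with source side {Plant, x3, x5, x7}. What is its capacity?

46

Edges leaving {Plant, x3, x5, x7}: Plant→x1 (15), Plant→x2 (5), x3→x4 (15), x5→City (8), x7→City (3).
Cut capacity = 15 + 5 + 15 + 8 + 3 = 46.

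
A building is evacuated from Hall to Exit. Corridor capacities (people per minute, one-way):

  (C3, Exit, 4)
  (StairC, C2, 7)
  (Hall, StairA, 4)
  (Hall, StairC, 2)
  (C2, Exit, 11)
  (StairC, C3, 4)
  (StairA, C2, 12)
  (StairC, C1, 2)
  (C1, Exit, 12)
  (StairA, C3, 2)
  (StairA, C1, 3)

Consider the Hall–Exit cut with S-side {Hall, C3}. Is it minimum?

No — its capacity is 10, but the minimum cut has capacity 6.

Given cut capacity: 2 + 4 + 4 = 10.
Augment Hall→StairC→C1→Exit: bottleneck 2, flow now 2.
Augment Hall→StairA→C1→Exit: bottleneck 3, flow now 5.
Augment Hall→StairA→C3→Exit: bottleneck 1, flow now 6.
No augmenting path remains; maximum flow = 6.
In the residual graph, reachable from Hall: {Hall}.
Min-cut edges: Hall→StairC (2), Hall→StairA (4); capacity 2 + 4 = 6.
Cut capacity 10 exceeds the max flow 6, so it is not minimum.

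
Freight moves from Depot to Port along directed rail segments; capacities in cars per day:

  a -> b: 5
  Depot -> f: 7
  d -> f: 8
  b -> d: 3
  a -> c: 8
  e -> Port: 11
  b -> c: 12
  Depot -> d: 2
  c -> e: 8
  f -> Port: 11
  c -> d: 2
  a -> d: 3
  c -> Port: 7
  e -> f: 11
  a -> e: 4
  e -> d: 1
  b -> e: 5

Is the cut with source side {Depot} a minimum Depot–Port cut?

Given cut capacity: 2 + 7 = 9.
Augment Depot→f→Port: bottleneck 7, flow now 7.
Augment Depot→d→f→Port: bottleneck 2, flow now 9.
No augmenting path remains; maximum flow = 9.
Cut capacity 9 equals the max flow, so it is a minimum cut.

Yes — it is a minimum cut (capacity 9).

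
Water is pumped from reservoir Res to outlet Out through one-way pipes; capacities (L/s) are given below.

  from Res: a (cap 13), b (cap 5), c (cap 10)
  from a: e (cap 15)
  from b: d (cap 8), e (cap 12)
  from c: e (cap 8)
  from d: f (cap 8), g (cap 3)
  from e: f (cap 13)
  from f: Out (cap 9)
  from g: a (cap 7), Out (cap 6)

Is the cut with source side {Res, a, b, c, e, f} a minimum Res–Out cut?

Given cut capacity: 8 + 9 = 17.
Augment Res→a→e→f→Out: bottleneck 9, flow now 9.
Augment Res→b→d→g→Out: bottleneck 3, flow now 12.
No augmenting path remains; maximum flow = 12.
In the residual graph, reachable from Res: {Res, a, b, c, d, e, f}.
Min-cut edges: d→g (3), f→Out (9); capacity 3 + 9 = 12.
Cut capacity 17 exceeds the max flow 12, so it is not minimum.

No — its capacity is 17, but the minimum cut has capacity 12.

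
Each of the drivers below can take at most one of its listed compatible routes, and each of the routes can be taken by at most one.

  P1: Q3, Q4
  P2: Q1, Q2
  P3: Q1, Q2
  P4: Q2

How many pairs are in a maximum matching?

Unit-capacity flow: source→left, listed edges, right→sink; max matching = max flow.
Augmenting path P1→Q3 (+1); matched 1.
Augmenting path P2→Q1 (+1); matched 2.
Augmenting path P3→Q2 (+1); matched 3.
No augmenting path remains; maximum matching = 3.
König certificate: {P1, Q1, Q2} is a vertex cover of size 3 (every listed pair touches it), so no matching can be larger.

3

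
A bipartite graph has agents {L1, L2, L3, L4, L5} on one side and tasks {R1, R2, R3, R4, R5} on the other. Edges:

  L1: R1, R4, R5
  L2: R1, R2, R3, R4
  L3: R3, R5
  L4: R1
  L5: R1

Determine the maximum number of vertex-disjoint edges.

Unit-capacity flow: source→left, listed edges, right→sink; max matching = max flow.
Augmenting path L1→R1 (+1); matched 1.
Augmenting path L2→R2 (+1); matched 2.
Augmenting path L3→R3 (+1); matched 3.
Augmenting path L4→R1→L1→R4 (+1); matched 4.
No augmenting path remains; maximum matching = 4.
König certificate: {L1, L2, L3, R1} is a vertex cover of size 4 (every listed pair touches it), so no matching can be larger.

4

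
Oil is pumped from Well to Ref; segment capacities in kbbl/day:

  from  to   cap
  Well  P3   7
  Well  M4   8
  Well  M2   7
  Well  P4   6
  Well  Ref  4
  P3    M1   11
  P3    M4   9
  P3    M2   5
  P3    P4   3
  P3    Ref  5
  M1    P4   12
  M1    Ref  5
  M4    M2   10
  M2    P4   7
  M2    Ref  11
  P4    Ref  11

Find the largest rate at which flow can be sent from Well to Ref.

Augment Well→Ref: bottleneck 4, flow now 4.
Augment Well→P3→Ref: bottleneck 5, flow now 9.
Augment Well→M2→Ref: bottleneck 7, flow now 16.
Augment Well→P4→Ref: bottleneck 6, flow now 22.
Augment Well→P3→M1→Ref: bottleneck 2, flow now 24.
Augment Well→M4→M2→Ref: bottleneck 4, flow now 28.
Augment Well→M4→M2→P4→Ref: bottleneck 4, flow now 32.
No augmenting path remains; maximum flow = 32.
In the residual graph, reachable from Well: {Well}.
Min-cut edges: Well→P3 (7), Well→M4 (8), Well→M2 (7), Well→P4 (6), Well→Ref (4); capacity 7 + 8 + 7 + 6 + 4 = 32.
This cut is saturated, so no flow can exceed 32.

32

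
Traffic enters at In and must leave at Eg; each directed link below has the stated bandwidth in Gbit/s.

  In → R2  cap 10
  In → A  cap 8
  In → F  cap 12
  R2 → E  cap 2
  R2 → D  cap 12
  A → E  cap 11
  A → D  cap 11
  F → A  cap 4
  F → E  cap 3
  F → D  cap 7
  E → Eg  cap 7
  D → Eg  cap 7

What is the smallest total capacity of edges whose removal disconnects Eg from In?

Augment In→R2→E→Eg: bottleneck 2, flow now 2.
Augment In→R2→D→Eg: bottleneck 7, flow now 9.
Augment In→A→E→Eg: bottleneck 5, flow now 14.
No augmenting path remains; maximum flow = 14.
By max-flow min-cut, the minimum cut capacity equals the max flow.
In the residual graph, reachable from In: {In, R2, A, F, E, D}.
Min-cut edges: E→Eg (7), D→Eg (7); capacity 7 + 7 = 14.

14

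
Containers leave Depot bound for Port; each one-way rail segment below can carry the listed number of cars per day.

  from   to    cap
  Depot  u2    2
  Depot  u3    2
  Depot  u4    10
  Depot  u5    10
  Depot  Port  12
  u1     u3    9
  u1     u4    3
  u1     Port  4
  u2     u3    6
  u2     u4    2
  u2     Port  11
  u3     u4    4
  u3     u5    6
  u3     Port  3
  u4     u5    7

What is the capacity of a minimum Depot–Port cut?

Augment Depot→Port: bottleneck 12, flow now 12.
Augment Depot→u2→Port: bottleneck 2, flow now 14.
Augment Depot→u3→Port: bottleneck 2, flow now 16.
No augmenting path remains; maximum flow = 16.
By max-flow min-cut, the minimum cut capacity equals the max flow.
In the residual graph, reachable from Depot: {Depot, u4, u5}.
Min-cut edges: Depot→u2 (2), Depot→u3 (2), Depot→Port (12); capacity 2 + 2 + 12 = 16.

16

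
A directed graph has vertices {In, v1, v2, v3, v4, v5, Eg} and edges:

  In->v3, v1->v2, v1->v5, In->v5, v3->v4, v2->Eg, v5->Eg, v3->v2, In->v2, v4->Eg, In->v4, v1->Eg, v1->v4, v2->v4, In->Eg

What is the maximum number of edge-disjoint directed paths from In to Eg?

4

Assign every edge capacity 1; by Menger, the answer equals the max flow.
Path In→Eg (+1); total 1.
Path In→v2→Eg (+1); total 2.
Path In→v4→Eg (+1); total 3.
Path In→v5→Eg (+1); total 4.
No residual In→Eg path; max flow = 4.
Certifying cut of size 4: {In→Eg, In→v5, v2→Eg, v4→Eg}.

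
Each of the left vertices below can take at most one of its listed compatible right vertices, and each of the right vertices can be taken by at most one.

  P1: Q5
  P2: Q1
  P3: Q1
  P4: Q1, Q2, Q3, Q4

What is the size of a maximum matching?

3

Unit-capacity flow: source→left, listed edges, right→sink; max matching = max flow.
Augmenting path P1→Q5 (+1); matched 1.
Augmenting path P2→Q1 (+1); matched 2.
Augmenting path P4→Q2 (+1); matched 3.
No augmenting path remains; maximum matching = 3.
König certificate: {P1, P4, Q1} is a vertex cover of size 3 (every listed pair touches it), so no matching can be larger.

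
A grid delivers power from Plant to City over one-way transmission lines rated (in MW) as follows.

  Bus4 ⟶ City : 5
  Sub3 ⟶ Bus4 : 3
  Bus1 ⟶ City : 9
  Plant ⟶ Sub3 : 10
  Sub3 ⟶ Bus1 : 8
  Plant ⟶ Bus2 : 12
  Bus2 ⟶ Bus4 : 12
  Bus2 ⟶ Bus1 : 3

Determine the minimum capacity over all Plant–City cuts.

14

Augment Plant→Bus2→Bus1→City: bottleneck 3, flow now 3.
Augment Plant→Bus2→Bus4→City: bottleneck 5, flow now 8.
Augment Plant→Sub3→Bus1→City: bottleneck 6, flow now 14.
No augmenting path remains; maximum flow = 14.
By max-flow min-cut, the minimum cut capacity equals the max flow.
In the residual graph, reachable from Plant: {Plant, Bus2, Sub3, Bus1, Bus4}.
Min-cut edges: Bus1→City (9), Bus4→City (5); capacity 9 + 5 = 14.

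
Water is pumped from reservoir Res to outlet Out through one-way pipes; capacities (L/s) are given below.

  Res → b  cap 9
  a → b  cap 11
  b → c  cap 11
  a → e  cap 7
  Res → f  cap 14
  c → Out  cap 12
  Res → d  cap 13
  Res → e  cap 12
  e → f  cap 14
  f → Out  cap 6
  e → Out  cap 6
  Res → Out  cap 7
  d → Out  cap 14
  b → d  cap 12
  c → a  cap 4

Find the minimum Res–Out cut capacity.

41

Augment Res→Out: bottleneck 7, flow now 7.
Augment Res→d→Out: bottleneck 13, flow now 20.
Augment Res→e→Out: bottleneck 6, flow now 26.
Augment Res→f→Out: bottleneck 6, flow now 32.
Augment Res→b→c→Out: bottleneck 9, flow now 41.
No augmenting path remains; maximum flow = 41.
By max-flow min-cut, the minimum cut capacity equals the max flow.
In the residual graph, reachable from Res: {Res, e, f}.
Min-cut edges: Res→b (9), Res→d (13), Res→Out (7), e→Out (6), f→Out (6); capacity 9 + 13 + 7 + 6 + 6 = 41.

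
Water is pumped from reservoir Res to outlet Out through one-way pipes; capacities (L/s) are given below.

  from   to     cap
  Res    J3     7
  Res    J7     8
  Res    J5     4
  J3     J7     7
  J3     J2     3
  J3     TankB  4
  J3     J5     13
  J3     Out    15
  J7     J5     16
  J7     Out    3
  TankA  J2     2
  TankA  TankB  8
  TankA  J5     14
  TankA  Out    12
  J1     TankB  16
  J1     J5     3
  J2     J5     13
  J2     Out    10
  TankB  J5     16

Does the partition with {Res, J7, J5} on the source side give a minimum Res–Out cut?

Given cut capacity: 7 + 3 = 10.
Augment Res→J3→Out: bottleneck 7, flow now 7.
Augment Res→J7→Out: bottleneck 3, flow now 10.
No augmenting path remains; maximum flow = 10.
Cut capacity 10 equals the max flow, so it is a minimum cut.

Yes — it is a minimum cut (capacity 10).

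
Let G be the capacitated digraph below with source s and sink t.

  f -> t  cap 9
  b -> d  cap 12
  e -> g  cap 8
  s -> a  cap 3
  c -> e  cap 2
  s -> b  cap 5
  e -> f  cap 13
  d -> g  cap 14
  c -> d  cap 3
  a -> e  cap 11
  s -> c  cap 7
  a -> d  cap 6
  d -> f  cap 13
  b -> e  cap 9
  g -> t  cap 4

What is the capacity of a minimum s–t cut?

13

Augment s→a→d→f→t: bottleneck 3, flow now 3.
Augment s→b→d→f→t: bottleneck 5, flow now 8.
Augment s→c→d→f→t: bottleneck 1, flow now 9.
Augment s→c→d→g→t: bottleneck 2, flow now 11.
Augment s→c→e→g→t: bottleneck 2, flow now 13.
No augmenting path remains; maximum flow = 13.
By max-flow min-cut, the minimum cut capacity equals the max flow.
In the residual graph, reachable from s: {s, c}.
Min-cut edges: s→a (3), s→b (5), c→d (3), c→e (2); capacity 3 + 5 + 3 + 2 = 13.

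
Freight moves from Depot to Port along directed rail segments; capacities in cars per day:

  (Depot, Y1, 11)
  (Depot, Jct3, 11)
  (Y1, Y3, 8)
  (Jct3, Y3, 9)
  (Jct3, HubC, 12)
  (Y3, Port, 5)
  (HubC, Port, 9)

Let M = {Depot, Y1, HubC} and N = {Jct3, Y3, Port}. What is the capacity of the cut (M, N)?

Edges leaving {Depot, Y1, HubC}: Depot→Jct3 (11), Y1→Y3 (8), HubC→Port (9).
Cut capacity = 11 + 8 + 9 = 28.

28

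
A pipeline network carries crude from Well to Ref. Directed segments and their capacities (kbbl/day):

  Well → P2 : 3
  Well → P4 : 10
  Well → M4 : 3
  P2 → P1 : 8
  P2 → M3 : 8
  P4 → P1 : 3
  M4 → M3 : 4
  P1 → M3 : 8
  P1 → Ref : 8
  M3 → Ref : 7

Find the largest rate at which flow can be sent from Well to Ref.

Augment Well→P2→P1→Ref: bottleneck 3, flow now 3.
Augment Well→P4→P1→Ref: bottleneck 3, flow now 6.
Augment Well→M4→M3→Ref: bottleneck 3, flow now 9.
No augmenting path remains; maximum flow = 9.
In the residual graph, reachable from Well: {Well, P4}.
Min-cut edges: Well→P2 (3), Well→M4 (3), P4→P1 (3); capacity 3 + 3 + 3 = 9.
This cut is saturated, so no flow can exceed 9.

9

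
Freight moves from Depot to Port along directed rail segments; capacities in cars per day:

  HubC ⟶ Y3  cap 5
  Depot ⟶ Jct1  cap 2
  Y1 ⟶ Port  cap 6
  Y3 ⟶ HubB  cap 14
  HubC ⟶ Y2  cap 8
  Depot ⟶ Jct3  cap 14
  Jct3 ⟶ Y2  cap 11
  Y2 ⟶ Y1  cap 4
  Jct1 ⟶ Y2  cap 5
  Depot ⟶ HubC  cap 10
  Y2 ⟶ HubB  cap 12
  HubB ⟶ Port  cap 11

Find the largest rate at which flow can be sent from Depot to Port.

Augment Depot→HubC→Y3→HubB→Port: bottleneck 5, flow now 5.
Augment Depot→HubC→Y2→HubB→Port: bottleneck 5, flow now 10.
Augment Depot→Jct1→Y2→HubB→Port: bottleneck 1, flow now 11.
Augment Depot→Jct1→Y2→Y1→Port: bottleneck 1, flow now 12.
Augment Depot→Jct3→Y2→Y1→Port: bottleneck 3, flow now 15.
No augmenting path remains; maximum flow = 15.
In the residual graph, reachable from Depot: {Depot, HubC, Jct1, Jct3, Y3, Y2, HubB}.
Min-cut edges: Y2→Y1 (4), HubB→Port (11); capacity 4 + 11 = 15.
This cut is saturated, so no flow can exceed 15.

15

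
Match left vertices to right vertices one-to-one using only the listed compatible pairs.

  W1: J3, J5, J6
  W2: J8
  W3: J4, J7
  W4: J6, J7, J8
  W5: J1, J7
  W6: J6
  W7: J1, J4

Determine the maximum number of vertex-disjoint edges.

Unit-capacity flow: source→left, listed edges, right→sink; max matching = max flow.
Augmenting path W1→J3 (+1); matched 1.
Augmenting path W2→J8 (+1); matched 2.
Augmenting path W3→J4 (+1); matched 3.
Augmenting path W4→J6 (+1); matched 4.
Augmenting path W5→J1 (+1); matched 5.
Augmenting path W6→J6→W4→J7 (+1); matched 6.
No augmenting path remains; maximum matching = 6.
König certificate: {W1, J1, J4, J6, J7, J8} is a vertex cover of size 6 (every listed pair touches it), so no matching can be larger.

6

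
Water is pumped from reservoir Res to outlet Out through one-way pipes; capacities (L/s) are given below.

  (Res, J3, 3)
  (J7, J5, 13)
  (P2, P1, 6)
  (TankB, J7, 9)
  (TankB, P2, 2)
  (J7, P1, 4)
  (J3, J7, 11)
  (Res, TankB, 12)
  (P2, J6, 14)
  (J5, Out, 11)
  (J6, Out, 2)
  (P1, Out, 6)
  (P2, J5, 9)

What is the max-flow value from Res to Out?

Augment Res→J3→J7→P1→Out: bottleneck 3, flow now 3.
Augment Res→TankB→P2→J6→Out: bottleneck 2, flow now 5.
Augment Res→TankB→J7→P1→Out: bottleneck 1, flow now 6.
Augment Res→TankB→J7→J5→Out: bottleneck 8, flow now 14.
No augmenting path remains; maximum flow = 14.
In the residual graph, reachable from Res: {Res, TankB}.
Min-cut edges: Res→J3 (3), TankB→P2 (2), TankB→J7 (9); capacity 3 + 2 + 9 = 14.
This cut is saturated, so no flow can exceed 14.

14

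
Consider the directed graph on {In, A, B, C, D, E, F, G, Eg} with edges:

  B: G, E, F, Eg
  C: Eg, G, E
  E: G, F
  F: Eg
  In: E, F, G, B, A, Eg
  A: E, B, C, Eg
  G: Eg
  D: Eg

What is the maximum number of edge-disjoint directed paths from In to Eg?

5

Assign every edge capacity 1; by Menger, the answer equals the max flow.
Path In→Eg (+1); total 1.
Path In→A→Eg (+1); total 2.
Path In→B→Eg (+1); total 3.
Path In→F→Eg (+1); total 4.
Path In→G→Eg (+1); total 5.
No residual In→Eg path; max flow = 5.
Certifying cut of size 5: {F→Eg, G→Eg, In→A, In→B, In→Eg}.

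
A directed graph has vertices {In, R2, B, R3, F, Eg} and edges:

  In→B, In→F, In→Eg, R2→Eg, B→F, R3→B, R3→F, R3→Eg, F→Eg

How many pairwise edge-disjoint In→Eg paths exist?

Assign every edge capacity 1; by Menger, the answer equals the max flow.
Path In→Eg (+1); total 1.
Path In→F→Eg (+1); total 2.
No residual In→Eg path; max flow = 2.
Certifying cut of size 2: {F→Eg, In→Eg}.

2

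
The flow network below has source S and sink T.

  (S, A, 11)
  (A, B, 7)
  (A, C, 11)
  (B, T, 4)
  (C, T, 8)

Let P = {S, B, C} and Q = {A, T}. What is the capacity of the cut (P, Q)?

23

Edges leaving {S, B, C}: S→A (11), B→T (4), C→T (8).
Cut capacity = 11 + 4 + 8 = 23.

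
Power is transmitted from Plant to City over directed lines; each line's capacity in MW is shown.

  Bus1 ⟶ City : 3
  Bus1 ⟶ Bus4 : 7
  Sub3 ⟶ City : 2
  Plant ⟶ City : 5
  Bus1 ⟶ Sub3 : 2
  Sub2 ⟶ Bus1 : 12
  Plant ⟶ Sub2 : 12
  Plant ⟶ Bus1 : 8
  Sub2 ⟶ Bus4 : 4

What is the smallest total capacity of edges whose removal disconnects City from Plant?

10

Augment Plant→City: bottleneck 5, flow now 5.
Augment Plant→Bus1→City: bottleneck 3, flow now 8.
Augment Plant→Bus1→Sub3→City: bottleneck 2, flow now 10.
No augmenting path remains; maximum flow = 10.
By max-flow min-cut, the minimum cut capacity equals the max flow.
In the residual graph, reachable from Plant: {Plant, Sub2, Bus1, Bus4}.
Min-cut edges: Plant→City (5), Bus1→Sub3 (2), Bus1→City (3); capacity 5 + 2 + 3 = 10.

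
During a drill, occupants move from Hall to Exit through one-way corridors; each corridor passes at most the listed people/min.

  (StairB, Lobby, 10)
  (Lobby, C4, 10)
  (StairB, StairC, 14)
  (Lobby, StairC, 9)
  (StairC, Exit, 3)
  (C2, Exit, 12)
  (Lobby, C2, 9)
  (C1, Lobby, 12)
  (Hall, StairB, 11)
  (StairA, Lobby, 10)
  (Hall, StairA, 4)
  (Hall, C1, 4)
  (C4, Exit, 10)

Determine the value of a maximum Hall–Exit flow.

Augment Hall→StairB→StairC→Exit: bottleneck 3, flow now 3.
Augment Hall→C1→Lobby→C4→Exit: bottleneck 4, flow now 7.
Augment Hall→StairA→Lobby→C4→Exit: bottleneck 4, flow now 11.
Augment Hall→StairB→Lobby→C4→Exit: bottleneck 2, flow now 13.
Augment Hall→StairB→Lobby→C2→Exit: bottleneck 6, flow now 19.
No augmenting path remains; maximum flow = 19.
In the residual graph, reachable from Hall: {Hall}.
Min-cut edges: Hall→C1 (4), Hall→StairA (4), Hall→StairB (11); capacity 4 + 4 + 11 = 19.
This cut is saturated, so no flow can exceed 19.

19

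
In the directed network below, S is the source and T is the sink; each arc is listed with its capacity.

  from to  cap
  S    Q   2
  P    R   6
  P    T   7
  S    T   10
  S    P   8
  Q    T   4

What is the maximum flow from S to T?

19

Augment S→T: bottleneck 10, flow now 10.
Augment S→P→T: bottleneck 7, flow now 17.
Augment S→Q→T: bottleneck 2, flow now 19.
No augmenting path remains; maximum flow = 19.
In the residual graph, reachable from S: {S, P, R}.
Min-cut edges: S→Q (2), S→T (10), P→T (7); capacity 2 + 10 + 7 = 19.
This cut is saturated, so no flow can exceed 19.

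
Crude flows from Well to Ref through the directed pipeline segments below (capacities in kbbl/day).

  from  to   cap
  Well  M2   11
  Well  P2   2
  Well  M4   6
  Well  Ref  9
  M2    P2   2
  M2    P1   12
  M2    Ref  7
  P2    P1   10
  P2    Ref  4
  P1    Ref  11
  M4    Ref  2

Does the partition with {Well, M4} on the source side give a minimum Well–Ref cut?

Given cut capacity: 11 + 2 + 9 + 2 = 24.
Augment Well→Ref: bottleneck 9, flow now 9.
Augment Well→M2→Ref: bottleneck 7, flow now 16.
Augment Well→P2→Ref: bottleneck 2, flow now 18.
Augment Well→M4→Ref: bottleneck 2, flow now 20.
Augment Well→M2→P2→Ref: bottleneck 2, flow now 22.
Augment Well→M2→P1→Ref: bottleneck 2, flow now 24.
No augmenting path remains; maximum flow = 24.
Cut capacity 24 equals the max flow, so it is a minimum cut.

Yes — it is a minimum cut (capacity 24).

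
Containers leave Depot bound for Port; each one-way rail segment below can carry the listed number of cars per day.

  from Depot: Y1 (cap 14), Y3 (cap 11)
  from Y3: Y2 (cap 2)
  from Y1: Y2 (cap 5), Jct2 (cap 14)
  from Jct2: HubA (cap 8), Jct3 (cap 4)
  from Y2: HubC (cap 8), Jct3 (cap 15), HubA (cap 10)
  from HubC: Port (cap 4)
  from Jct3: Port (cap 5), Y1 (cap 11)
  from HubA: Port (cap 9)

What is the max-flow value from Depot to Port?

Augment Depot→Y3→Y2→HubC→Port: bottleneck 2, flow now 2.
Augment Depot→Y1→Jct2→Jct3→Port: bottleneck 4, flow now 6.
Augment Depot→Y1→Jct2→HubA→Port: bottleneck 8, flow now 14.
Augment Depot→Y1→Y2→HubC→Port: bottleneck 2, flow now 16.
No augmenting path remains; maximum flow = 16.
In the residual graph, reachable from Depot: {Depot, Y3}.
Min-cut edges: Depot→Y1 (14), Y3→Y2 (2); capacity 14 + 2 = 16.
This cut is saturated, so no flow can exceed 16.

16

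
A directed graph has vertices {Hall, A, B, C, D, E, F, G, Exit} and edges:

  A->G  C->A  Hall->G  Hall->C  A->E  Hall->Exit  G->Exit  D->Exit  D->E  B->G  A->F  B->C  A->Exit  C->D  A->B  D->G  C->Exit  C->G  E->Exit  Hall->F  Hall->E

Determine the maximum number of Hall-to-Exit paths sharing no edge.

4

Assign every edge capacity 1; by Menger, the answer equals the max flow.
Path Hall→Exit (+1); total 1.
Path Hall→C→Exit (+1); total 2.
Path Hall→E→Exit (+1); total 3.
Path Hall→G→Exit (+1); total 4.
No residual Hall→Exit path; max flow = 4.
Certifying cut of size 4: {Hall→C, Hall→E, Hall→Exit, Hall→G}.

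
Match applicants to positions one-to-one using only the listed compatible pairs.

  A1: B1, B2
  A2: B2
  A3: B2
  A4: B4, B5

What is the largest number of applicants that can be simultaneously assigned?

Unit-capacity flow: source→left, listed edges, right→sink; max matching = max flow.
Augmenting path A1→B1 (+1); matched 1.
Augmenting path A2→B2 (+1); matched 2.
Augmenting path A4→B4 (+1); matched 3.
No augmenting path remains; maximum matching = 3.
König certificate: {A1, A4, B2} is a vertex cover of size 3 (every listed pair touches it), so no matching can be larger.

3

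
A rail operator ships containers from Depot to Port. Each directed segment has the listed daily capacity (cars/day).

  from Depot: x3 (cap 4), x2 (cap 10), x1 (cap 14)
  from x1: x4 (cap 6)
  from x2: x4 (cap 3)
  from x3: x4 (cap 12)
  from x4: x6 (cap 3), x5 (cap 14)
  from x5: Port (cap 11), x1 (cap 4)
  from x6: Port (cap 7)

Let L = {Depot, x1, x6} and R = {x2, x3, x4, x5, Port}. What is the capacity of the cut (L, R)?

Edges leaving {Depot, x1, x6}: Depot→x2 (10), Depot→x3 (4), x1→x4 (6), x6→Port (7).
Cut capacity = 10 + 4 + 6 + 7 = 27.

27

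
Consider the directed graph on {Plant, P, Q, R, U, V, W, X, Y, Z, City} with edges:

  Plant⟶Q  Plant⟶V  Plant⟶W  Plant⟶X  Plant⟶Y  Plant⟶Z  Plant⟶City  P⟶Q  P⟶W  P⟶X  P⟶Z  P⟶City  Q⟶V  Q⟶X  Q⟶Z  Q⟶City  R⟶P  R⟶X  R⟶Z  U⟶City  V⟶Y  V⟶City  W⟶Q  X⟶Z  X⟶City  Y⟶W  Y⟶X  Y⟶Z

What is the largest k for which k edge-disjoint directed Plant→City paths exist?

4

Assign every edge capacity 1; by Menger, the answer equals the max flow.
Path Plant→City (+1); total 1.
Path Plant→Q→City (+1); total 2.
Path Plant→V→City (+1); total 3.
Path Plant→X→City (+1); total 4.
No residual Plant→City path; max flow = 4.
Certifying cut of size 4: {Plant→City, Q→City, V→City, X→City}.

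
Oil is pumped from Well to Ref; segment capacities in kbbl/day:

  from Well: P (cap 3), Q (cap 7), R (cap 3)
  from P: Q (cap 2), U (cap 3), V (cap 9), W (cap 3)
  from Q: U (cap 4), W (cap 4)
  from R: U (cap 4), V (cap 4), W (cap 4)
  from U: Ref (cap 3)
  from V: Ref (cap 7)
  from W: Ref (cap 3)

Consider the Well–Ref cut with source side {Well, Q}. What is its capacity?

Edges leaving {Well, Q}: Well→P (3), Well→R (3), Q→U (4), Q→W (4).
Cut capacity = 3 + 3 + 4 + 4 = 14.

14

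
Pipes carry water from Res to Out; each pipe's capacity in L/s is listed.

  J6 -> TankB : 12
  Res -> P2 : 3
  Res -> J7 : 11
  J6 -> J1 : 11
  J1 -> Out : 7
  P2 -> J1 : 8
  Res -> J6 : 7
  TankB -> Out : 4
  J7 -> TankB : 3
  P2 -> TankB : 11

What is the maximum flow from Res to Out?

Augment Res→J7→TankB→Out: bottleneck 3, flow now 3.
Augment Res→P2→TankB→Out: bottleneck 1, flow now 4.
Augment Res→P2→J1→Out: bottleneck 2, flow now 6.
Augment Res→J6→J1→Out: bottleneck 5, flow now 11.
No augmenting path remains; maximum flow = 11.
In the residual graph, reachable from Res: {Res, J7, P2, J6, TankB, J1}.
Min-cut edges: TankB→Out (4), J1→Out (7); capacity 4 + 7 = 11.
This cut is saturated, so no flow can exceed 11.

11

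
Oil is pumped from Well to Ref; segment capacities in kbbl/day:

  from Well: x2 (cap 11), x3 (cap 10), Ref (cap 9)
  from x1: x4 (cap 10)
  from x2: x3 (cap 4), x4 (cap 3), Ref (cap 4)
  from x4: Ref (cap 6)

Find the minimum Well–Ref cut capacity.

Augment Well→Ref: bottleneck 9, flow now 9.
Augment Well→x2→Ref: bottleneck 4, flow now 13.
Augment Well→x2→x4→Ref: bottleneck 3, flow now 16.
No augmenting path remains; maximum flow = 16.
By max-flow min-cut, the minimum cut capacity equals the max flow.
In the residual graph, reachable from Well: {Well, x2, x3}.
Min-cut edges: Well→Ref (9), x2→x4 (3), x2→Ref (4); capacity 9 + 3 + 4 = 16.

16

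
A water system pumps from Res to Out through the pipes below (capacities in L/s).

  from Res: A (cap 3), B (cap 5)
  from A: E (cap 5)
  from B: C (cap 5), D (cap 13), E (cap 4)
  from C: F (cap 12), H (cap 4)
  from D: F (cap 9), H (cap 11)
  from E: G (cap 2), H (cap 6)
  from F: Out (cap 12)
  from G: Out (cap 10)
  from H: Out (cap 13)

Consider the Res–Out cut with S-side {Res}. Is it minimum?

Yes — it is a minimum cut (capacity 8).

Given cut capacity: 3 + 5 = 8.
Augment Res→A→E→G→Out: bottleneck 2, flow now 2.
Augment Res→A→E→H→Out: bottleneck 1, flow now 3.
Augment Res→B→C→F→Out: bottleneck 5, flow now 8.
No augmenting path remains; maximum flow = 8.
Cut capacity 8 equals the max flow, so it is a minimum cut.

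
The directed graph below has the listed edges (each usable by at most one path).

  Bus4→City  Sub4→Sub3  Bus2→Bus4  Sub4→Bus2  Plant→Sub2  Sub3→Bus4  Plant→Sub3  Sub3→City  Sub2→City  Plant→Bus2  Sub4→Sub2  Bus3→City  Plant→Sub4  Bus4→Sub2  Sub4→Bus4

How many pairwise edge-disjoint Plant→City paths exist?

3

Assign every edge capacity 1; by Menger, the answer equals the max flow.
Path Plant→Sub3→City (+1); total 1.
Path Plant→Sub2→City (+1); total 2.
Path Plant→Sub4→Bus4→City (+1); total 3.
No residual Plant→City path; max flow = 3.
Certifying cut of size 3: {Bus4→City, Sub2→City, Sub3→City}.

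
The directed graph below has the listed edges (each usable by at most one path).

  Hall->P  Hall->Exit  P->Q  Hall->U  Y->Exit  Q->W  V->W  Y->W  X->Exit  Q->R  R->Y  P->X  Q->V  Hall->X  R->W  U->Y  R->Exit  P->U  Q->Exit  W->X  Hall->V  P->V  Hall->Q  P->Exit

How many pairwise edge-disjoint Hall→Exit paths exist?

5

Assign every edge capacity 1; by Menger, the answer equals the max flow.
Path Hall→Exit (+1); total 1.
Path Hall→P→Exit (+1); total 2.
Path Hall→Q→Exit (+1); total 3.
Path Hall→X→Exit (+1); total 4.
Path Hall→U→Y→Exit (+1); total 5.
No residual Hall→Exit path; max flow = 5.
Certifying cut of size 5: {Hall→Exit, Hall→P, Hall→Q, Hall→U, X→Exit}.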